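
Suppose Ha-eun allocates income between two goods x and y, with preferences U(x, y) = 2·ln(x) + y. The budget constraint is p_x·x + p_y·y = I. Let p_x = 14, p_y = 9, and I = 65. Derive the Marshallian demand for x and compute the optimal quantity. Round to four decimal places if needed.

MU_x = 2/x, MU_y = 1. Tangency: 2/x = p_x/p_y.
So x*(p_x,p_y) = 2·p_y/p_x, independent of income; and y* = (I − 2·p_y)/p_y.
At the given prices: x* = 2·9/14 = 1.2857.

x* = 1.2857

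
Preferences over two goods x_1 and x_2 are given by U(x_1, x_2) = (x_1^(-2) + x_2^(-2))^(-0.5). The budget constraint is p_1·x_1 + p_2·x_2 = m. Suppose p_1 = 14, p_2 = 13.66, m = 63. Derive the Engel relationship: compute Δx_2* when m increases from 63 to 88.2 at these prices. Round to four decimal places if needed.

Δx_2* = 0.9148

Numerically x_2/x_1 = 1.008229, so x_1* = 63/(14 + 13.66·1.008229) = 2.2684 and x_2* = 1.008229·2.2684 = 2.2871.
At m' = 88.2: x_2* = 3.2019. Change: 3.2019 − 2.2871 = 0.9148.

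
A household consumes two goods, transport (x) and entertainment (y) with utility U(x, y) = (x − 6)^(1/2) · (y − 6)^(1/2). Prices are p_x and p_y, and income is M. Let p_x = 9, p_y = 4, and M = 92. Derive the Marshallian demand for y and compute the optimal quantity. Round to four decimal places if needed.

After buying the subsistence bundle (6, 6), a share 0.5 of the remaining income goes to x: x* = 6 + 0.5·(M − 6p_x − 6p_y)/p_x.
Discretionary income = 92 − 6·9 − 6·4 = 14; y* = 6 + 0.5·14/4 = 7.75.

y* = 7.75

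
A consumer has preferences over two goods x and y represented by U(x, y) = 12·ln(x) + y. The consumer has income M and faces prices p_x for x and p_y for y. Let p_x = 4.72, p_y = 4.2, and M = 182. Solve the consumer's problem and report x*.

MU_x = 12/x, MU_y = 1. Tangency: 12/x = p_x/p_y.
So x*(p_x,p_y) = 12·p_y/p_x, independent of income; and y* = (M − 12·p_y)/p_y.
At the given prices: x* = 12·4.2/4.72 = 10.678.

x* = 10.678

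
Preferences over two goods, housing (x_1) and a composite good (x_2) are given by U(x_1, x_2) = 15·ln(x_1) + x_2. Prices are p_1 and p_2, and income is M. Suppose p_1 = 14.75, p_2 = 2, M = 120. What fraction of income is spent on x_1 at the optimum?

share on x_1 = 0.25

Set MRS = p_1/p_2: (15/x_1)/1 = p_1/p_2.
So x_1*(p_1,p_2) = 15·p_2/p_1, independent of income; and x_2* = (M − 15·p_2)/p_2.
At the given prices: x_1* = 15·2/14.75 = 2.0339, and x_2* = 45.
Expenditure on x_1: 14.75·2.0339 = 30; share = 0.25.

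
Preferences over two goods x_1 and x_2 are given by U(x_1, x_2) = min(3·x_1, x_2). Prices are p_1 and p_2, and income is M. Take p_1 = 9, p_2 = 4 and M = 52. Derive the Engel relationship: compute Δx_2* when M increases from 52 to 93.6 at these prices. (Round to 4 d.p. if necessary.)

Δx_2* = 5.9429

With perfect complements, no substitution: consume in ratio x_1:x_2 = 1:3.
Budget: p_1·x_1 + p_2·3·x_1 = M, so (p_1 + 3·p_2)·x_1 = M.
Demand: x_1*(p_1,p_2,M) = M/(p_1 + 3·p_2), x_2* = 3·M/(p_1 + 3·p_2).
Here 9 + 3·4 = 21, giving x_2* = 7.4286.
At M' = 93.6: x_2* = 13.3714. Change: 13.3714 − 7.4286 = 5.9429.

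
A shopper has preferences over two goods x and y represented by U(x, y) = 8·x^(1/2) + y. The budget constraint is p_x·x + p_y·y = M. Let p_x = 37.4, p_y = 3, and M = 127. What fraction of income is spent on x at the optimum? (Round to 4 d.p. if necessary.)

share on x = 0.0303

Thus x* = (4·p_y/p_x)² — independent of M — with the rest of income spent on y.
Plugging in: x* = (4·3/37.4)² = 0.1029, y* = 41.0499.
Expenditure on x: 37.4·0.1029 = 3.8503; share = 0.0303.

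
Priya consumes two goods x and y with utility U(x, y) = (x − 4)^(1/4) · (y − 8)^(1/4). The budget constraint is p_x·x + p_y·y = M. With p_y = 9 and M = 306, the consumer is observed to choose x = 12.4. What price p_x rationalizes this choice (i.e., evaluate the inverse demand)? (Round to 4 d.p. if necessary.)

MRS = (y−8)/(x−4). Tangency with p_x/p_y gives y−8 = (p_x/p_y)·(x−4).
After buying the subsistence bundle (4, 8), a share 0.5 of the remaining income goes to x: x* = 4 + 0.5·(M − 4p_x − 8p_y)/p_x.
Set x* = 12.4 in the demand function and solve for p_x: p_x = 11.25.

p_x = 11.25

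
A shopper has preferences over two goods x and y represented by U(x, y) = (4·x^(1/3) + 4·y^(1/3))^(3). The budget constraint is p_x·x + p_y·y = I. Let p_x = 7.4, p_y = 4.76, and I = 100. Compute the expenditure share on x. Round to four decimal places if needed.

share on x = 0.4451

MRS = MU_x/MU_y = (y/x)^(2/3). Set equal to p_x/p_y.
Solve for the ratio: y/x = [p_x/p_y]^(1.5).
Substitute y = (y/x)·x into the budget: x* = I/(p_x + p_y·(y/x)).
Numerically y/x = 1.938372, so x* = 100/(7.4 + 4.76·1.938372) = 6.0144 and y* = 1.938372·6.0144 = 11.6582.
Expenditure on x: 7.4·6.0144 = 44.5069; share = 0.4451.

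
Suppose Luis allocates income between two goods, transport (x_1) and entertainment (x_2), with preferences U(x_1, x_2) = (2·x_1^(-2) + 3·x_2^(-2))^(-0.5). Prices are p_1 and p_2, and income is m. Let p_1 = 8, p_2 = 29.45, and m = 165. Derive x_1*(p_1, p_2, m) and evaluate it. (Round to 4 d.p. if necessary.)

With the ratio pinned down, the budget gives x_1* = m/(p_1 + p_2·(x_2/x_1)) and x_2* = (x_2/x_1)·x_1*.
Numerically x_2/x_1 = 0.741365, so x_1* = 165/(8 + 29.45·0.741365) = 5.5308.

x_1* = 5.5308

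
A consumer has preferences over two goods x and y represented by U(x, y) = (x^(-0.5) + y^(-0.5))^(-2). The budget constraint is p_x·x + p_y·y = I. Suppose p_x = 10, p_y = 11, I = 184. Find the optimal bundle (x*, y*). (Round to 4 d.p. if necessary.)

x* = 9.0539, y* = 8.4965

From the CES first-order condition, (y/x)^(1.5) = p_x/p_y.
Solve for the ratio: y/x = [p_x/p_y]^(2/3).
With the ratio pinned down, the budget gives x* = I/(p_x + p_y·(y/x)) and y* = (y/x)·x*.
Numerically y/x = 0.938436, so x* = 184/(10 + 11·0.938436) = 9.0539 and y* = 0.938436·9.0539 = 8.4965.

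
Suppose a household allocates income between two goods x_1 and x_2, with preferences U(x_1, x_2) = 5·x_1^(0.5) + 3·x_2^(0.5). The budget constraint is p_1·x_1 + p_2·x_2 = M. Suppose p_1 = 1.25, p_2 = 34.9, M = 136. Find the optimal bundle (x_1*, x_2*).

Substitute x_2 = (x_2/x_1)·x_1 into the budget: x_1* = M/(p_1 + p_2·(x_2/x_1)).
Numerically x_2/x_1 = 0.000462, so x_1* = 136/(1.25 + 34.9·0.000462) = 107.415 and x_2* = 0.000462·107.415 = 0.0496.

x_1* = 107.415, x_2* = 0.0496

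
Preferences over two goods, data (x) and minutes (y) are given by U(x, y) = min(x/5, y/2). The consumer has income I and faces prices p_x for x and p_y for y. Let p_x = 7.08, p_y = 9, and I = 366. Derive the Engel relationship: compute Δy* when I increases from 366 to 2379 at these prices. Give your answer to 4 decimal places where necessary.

Here 5·7.08 + 2·9 = 53.4, giving y* = 13.7079.
At I' = 2379: y* = 89.1011. Change: 89.1011 − 13.7079 = 75.3933.

Δy* = 75.3933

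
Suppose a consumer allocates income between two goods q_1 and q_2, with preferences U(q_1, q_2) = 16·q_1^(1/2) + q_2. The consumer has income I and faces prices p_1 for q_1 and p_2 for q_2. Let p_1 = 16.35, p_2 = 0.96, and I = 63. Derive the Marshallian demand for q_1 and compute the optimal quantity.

Set MRS = p_1/p_2: 8·q_1^(−1/2) = p_1/p_2.
Thus q_1* = (8·p_2/p_1)² — independent of I — with the rest of income spent on q_2.
Plugging in: q_1* = (8·0.96/16.35)² = 0.2206.

q_1* = 0.2206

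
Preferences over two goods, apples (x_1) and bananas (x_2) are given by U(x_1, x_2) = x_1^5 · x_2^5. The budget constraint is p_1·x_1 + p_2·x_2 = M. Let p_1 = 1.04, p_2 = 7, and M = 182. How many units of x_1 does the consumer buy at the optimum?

x_1* = 87.5

Demand: x_1*(p_1,p_2,M) = 0.5·M/p_1 and x_2* = 0.5·M/p_2.
At p_1=1.04, p_2=7, M=182: x_1* = 0.5·182/1.04 = 87.5.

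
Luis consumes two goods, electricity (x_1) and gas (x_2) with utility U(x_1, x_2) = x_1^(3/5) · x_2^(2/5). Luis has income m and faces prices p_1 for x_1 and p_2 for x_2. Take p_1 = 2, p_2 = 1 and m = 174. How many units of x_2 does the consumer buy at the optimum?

MU_x_1/MU_x_2 = (0.6·x_2)/(0.4·x_1); tangency sets this equal to p_1/p_2.
So 0.6·p_2·x_2 = 0.4·p_1·x_1; combined with the budget, a share 0.6 of income goes to x_1.
Demand: x_1*(p_1,p_2,m) = 0.6·m/p_1 and x_2* = 0.4·m/p_2.
At p_1=2, p_2=1, m=174: x_2* = 0.4·174/1 = 69.6.

x_2* = 69.6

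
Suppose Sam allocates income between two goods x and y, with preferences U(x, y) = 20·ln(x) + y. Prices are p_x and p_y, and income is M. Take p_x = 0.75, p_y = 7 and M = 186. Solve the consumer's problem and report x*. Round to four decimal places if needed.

At the given prices: x* = 20·7/0.75 = 186.6667.

x* = 186.6667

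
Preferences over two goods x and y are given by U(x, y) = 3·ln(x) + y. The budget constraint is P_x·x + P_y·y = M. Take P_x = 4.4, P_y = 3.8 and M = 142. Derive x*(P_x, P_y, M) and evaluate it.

x* = 2.5909

MU_x = 3/x, MU_y = 1. Tangency: 3/x = P_x/P_y.
So x*(P_x,P_y) = 3·P_y/P_x, independent of income; and y* = (M − 3·P_y)/P_y.
At the given prices: x* = 3·3.8/4.4 = 2.5909.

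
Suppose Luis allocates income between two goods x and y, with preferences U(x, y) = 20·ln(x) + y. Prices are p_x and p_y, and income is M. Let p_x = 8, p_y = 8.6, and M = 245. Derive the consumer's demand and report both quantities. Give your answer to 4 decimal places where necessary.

x* = 21.5, y* = 8.4884

Set MRS = p_x/p_y: (20/x)/1 = p_x/p_y.
So x*(p_x,p_y) = 20·p_y/p_x, independent of income; and y* = (M − 20·p_y)/p_y.
At the given prices: x* = 20·8.6/8 = 21.5, and y* = 8.4884.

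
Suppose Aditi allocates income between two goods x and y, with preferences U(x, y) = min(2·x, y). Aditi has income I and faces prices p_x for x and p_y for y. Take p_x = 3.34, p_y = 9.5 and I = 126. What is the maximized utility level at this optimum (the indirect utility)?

V = 11.2802

Leontief preferences: the optimum is at the kink where x/1 = y/2, i.e. y = 2·x.
Budget: p_x·x + p_y·2·x = I, so (p_x + 2·p_y)·x = I.
Demand: x*(p_x,p_y,I) = I/(p_x + 2·p_y), y* = 2·I/(p_x + 2·p_y).
Here 3.34 + 2·9.5 = 22.34, giving x* = 5.6401 and y* = 11.2802.
Utility at the optimum: U(5.6401, 11.2802) = 11.2802.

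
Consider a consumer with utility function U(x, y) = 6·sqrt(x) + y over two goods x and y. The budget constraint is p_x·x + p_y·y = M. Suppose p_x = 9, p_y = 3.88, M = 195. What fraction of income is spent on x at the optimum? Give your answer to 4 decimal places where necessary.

share on x = 0.0772

Utility is quasi-linear in y; the FOC for x is 3/√x = p_x/p_y.
Thus x* = (3·p_y/p_x)² — independent of M — with the rest of income spent on y.
Plugging in: x* = (3·3.88/9)² = 1.6727, y* = 46.3777.
Expenditure on x: 9·1.6727 = 15.0544; share = 0.0772.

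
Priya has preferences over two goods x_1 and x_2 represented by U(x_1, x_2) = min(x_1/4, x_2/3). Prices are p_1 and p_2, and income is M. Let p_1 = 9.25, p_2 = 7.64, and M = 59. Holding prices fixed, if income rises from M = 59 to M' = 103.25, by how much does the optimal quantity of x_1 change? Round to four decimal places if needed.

Δx_1* = 2.9539

With perfect complements, no substitution: consume in ratio x_1:x_2 = 4:3.
Budget: p_1·x_1 + p_2·(3/4)·x_1 = M, so (4·p_1 + 3·p_2)·x_1 = 4·M.
Demand: x_1*(p_1,p_2,M) = 4·M/(4·p_1 + 3·p_2), x_2* = 3·M/(4·p_1 + 3·p_2).
Here 4·9.25 + 3·7.64 = 59.92, giving x_1* = 3.9386.
At M' = 103.25: x_1* = 6.8925. Change: 6.8925 − 3.9386 = 2.9539.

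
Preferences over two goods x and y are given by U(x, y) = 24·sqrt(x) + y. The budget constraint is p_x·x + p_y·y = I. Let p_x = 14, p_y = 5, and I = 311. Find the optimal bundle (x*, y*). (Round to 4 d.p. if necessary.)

Solve: √x = 12·p_y/p_x, so x*(p_x,p_y) = (12·p_y/p_x)², and y* = (I − p_x·x*)/p_y.
Plugging in: x* = (12·5/14)² = 18.3673, y* = 10.7714.

x* = 18.3673, y* = 10.7714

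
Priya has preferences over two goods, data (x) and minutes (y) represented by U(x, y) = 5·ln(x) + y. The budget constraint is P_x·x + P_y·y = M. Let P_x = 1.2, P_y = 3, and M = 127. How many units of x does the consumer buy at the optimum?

x* = 12.5

So x*(P_x,P_y) = 5·P_y/P_x, independent of income; and y* = (M − 5·P_y)/P_y.
At the given prices: x* = 5·3/1.2 = 12.5.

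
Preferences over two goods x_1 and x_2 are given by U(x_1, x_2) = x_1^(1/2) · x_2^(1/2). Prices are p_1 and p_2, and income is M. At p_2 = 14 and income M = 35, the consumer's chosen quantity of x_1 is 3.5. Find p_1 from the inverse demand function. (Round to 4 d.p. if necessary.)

p_1 = 5

Tangency: MRS = x_2/x_1 = p_1/p_2.
Rearranging, p_2·x_2 = p_1·x_1. Substituting into the budget gives p_1·x_1·(1 + 1) = M.
Demand: x_1*(p_1,p_2,M) = 0.5·M/p_1 and x_2* = 0.5·M/p_2.
Set x_1* = 3.5 in the demand function and solve for p_1: p_1 = 5.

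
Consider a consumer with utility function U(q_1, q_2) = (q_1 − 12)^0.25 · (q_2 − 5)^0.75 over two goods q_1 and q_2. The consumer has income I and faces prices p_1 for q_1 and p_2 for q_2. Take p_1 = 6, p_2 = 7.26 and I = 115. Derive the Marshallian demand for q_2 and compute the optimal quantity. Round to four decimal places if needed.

After buying the subsistence bundle (12, 5), a share 0.25 of the remaining income goes to q_1: q_1* = 12 + 0.25·(I − 12p_1 − 5p_2)/p_1.
Discretionary income = 115 − 12·6 − 5·7.26 = 6.7; q_2* = 5 + 0.75·6.7/7.26 = 5.6921.

q_2* = 5.6921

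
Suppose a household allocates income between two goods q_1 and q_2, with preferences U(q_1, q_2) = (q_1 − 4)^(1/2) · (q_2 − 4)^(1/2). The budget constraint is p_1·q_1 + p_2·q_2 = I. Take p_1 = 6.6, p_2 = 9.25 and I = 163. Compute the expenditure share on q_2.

MRS = (q_2−4)/(q_1−4). Tangency with p_1/p_2 gives q_2−4 = (p_1/p_2)·(q_1−4).
After buying the subsistence bundle (4, 4), a share 0.5 of the remaining income goes to q_1: q_1* = 4 + 0.5·(I − 4p_1 − 4p_2)/p_1.
Discretionary income = 163 − 4·6.6 − 4·9.25 = 99.6; q_1* = 4 + 0.5·99.6/6.6 = 11.5455; q_2* = 4 + 0.5·99.6/9.25 = 9.3838.
Expenditure on q_2: 9.25·9.3838 = 86.8; share = 0.5325.

share on q_2 = 0.5325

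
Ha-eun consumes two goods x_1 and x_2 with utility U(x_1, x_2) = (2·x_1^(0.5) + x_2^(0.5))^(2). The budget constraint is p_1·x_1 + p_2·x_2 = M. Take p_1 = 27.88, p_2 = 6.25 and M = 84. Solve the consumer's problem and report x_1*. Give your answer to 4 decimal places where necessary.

MU_x_1 ∝ 2·x_1^(-0.5), MU_x_2 ∝ x_2^(-0.5), so MRS = 2·(x_2/x_1)^(0.5) = p_1/p_2.
Solve for the ratio: x_2/x_1 = [(1/2)·p_1/p_2]^(2).
With the ratio pinned down, the budget gives x_1* = M/(p_1 + p_2·(x_2/x_1)) and x_2* = (x_2/x_1)·x_1*.
Numerically x_2/x_1 = 4.974684, so x_1* = 84/(27.88 + 6.25·4.974684) = 1.4244.

x_1* = 1.4244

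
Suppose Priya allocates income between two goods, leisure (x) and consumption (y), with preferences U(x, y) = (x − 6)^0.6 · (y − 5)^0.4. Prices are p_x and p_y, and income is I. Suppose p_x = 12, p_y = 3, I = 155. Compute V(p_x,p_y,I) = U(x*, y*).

V = 5.0335

Let x' = x−6, y' = y−5. MRS = (3/2)·y'/x' = p_x/p_y.
Substituting into the budget: x* = 6 + 0.6·(I − 6·p_x − 5·p_y)/p_x, and y* = 5 + 0.4·(…)/p_y.
Discretionary income = 155 − 6·12 − 5·3 = 68; x* = 6 + 0.6·68/12 = 9.4; y* = 5 + 0.4·68/3 = 14.0667.
Utility at the optimum: U(9.4, 14.0667) = 5.0335.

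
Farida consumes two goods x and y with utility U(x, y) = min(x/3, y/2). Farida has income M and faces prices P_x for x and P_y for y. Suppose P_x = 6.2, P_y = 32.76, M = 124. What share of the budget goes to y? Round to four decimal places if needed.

Here 3·6.2 + 2·32.76 = 84.12, giving x* = 4.4223 and y* = 2.9482.
Expenditure on y: 32.76·2.9482 = 96.582; share = 0.7789.

share on y = 0.7789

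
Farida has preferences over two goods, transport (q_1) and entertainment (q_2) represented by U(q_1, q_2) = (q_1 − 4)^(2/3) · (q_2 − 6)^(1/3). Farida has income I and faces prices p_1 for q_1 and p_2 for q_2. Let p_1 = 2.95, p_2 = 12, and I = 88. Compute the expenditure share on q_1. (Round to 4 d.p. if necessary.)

share on q_1 = 0.1659

Let q_1' = q_1−4, q_2' = q_2−6. MRS = 2·q_2'/q_1' = p_1/p_2.
After buying the subsistence bundle (4, 6), a share 2/3 of the remaining income goes to q_1: q_1* = 4 + 2/3·(I − 4p_1 − 6p_2)/p_1.
Discretionary income = 88 − 4·2.95 − 6·12 = 4.2; q_1* = 4 + 2/3·4.2/2.95 = 4.9492; q_2* = 6 + 1/3·4.2/12 = 6.1167.
Expenditure on q_1: 2.95·4.9492 = 14.6; share = 0.1659.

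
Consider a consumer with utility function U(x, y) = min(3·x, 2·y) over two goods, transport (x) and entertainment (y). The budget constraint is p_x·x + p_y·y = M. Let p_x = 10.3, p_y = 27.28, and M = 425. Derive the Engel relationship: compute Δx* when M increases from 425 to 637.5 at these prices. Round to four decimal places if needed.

Δx* = 4.1488

Demand: x*(p_x,p_y,M) = 2·M/(2·p_x + 3·p_y), y* = 3·M/(2·p_x + 3·p_y).
Here 2·10.3 + 3·27.28 = 102.44, giving x* = 8.2975.
At M' = 637.5: x* = 12.4463. Change: 12.4463 − 8.2975 = 4.1488.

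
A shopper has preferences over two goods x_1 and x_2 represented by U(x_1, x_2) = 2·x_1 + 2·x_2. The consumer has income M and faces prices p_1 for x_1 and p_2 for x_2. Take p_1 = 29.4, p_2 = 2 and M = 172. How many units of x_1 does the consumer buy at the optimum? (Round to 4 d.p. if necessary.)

Perfect substitutes: compare marginal utility per dollar. 2/p_1 vs 2/p_2 → 0.068 vs 1.
x_2 gives more utility per dollar, so spend all income on x_2: x_2* = M/p_2, x_1* = 0.
Numerically: x_1* = 0, x_2* = 86.

x_1* = 0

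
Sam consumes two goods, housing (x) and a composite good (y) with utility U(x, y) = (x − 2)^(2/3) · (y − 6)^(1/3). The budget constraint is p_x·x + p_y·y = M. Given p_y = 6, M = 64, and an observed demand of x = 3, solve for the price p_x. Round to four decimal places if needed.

p_x = 8

MRS = 2·(y−6)/(x−2). Tangency with p_x/p_y gives y−6 = (1/2)·(p_x/p_y)·(x−2).
After buying the subsistence bundle (2, 6), a share 2/3 of the remaining income goes to x: x* = 2 + 2/3·(M − 2p_x − 6p_y)/p_x.
Set x* = 3 in the demand function and solve for p_x: p_x = 8.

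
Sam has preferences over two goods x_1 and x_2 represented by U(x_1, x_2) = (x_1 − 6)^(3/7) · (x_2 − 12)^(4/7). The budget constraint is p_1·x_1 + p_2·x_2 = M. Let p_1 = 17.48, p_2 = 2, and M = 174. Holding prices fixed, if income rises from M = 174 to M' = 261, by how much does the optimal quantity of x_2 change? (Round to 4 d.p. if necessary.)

This is Cobb-Douglas in (x_1−6, x_2−12): tangency gives 3/7·p_2·(x_2−12) = 4/7·p_1·(x_1−6).
Substituting into the budget: x_1* = 6 + 3/7·(M − 6·p_1 − 12·p_2)/p_1, and x_2* = 12 + 4/7·(…)/p_2.
Discretionary income = 174 − 6·17.48 − 12·2 = 45.12; x_2* = 12 + 4/7·45.12/2 = 24.8914.
At M' = 261: x_2* = 49.7486. Change: 49.7486 − 24.8914 = 24.8571.

Δx_2* = 24.8571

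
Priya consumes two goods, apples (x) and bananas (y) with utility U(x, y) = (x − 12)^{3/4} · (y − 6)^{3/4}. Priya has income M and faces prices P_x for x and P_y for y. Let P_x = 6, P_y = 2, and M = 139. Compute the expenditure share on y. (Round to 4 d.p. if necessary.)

This is Cobb-Douglas in (x−12, y−6): tangency gives 0.75·P_y·(y−6) = 0.75·P_x·(x−12).
After buying the subsistence bundle (12, 6), a share 0.5 of the remaining income goes to x: x* = 12 + 0.5·(M − 12P_x − 6P_y)/P_x.
Discretionary income = 139 − 12·6 − 6·2 = 55; x* = 12 + 0.5·55/6 = 16.5833; y* = 6 + 0.5·55/2 = 19.75.
Expenditure on y: 2·19.75 = 39.5; share = 0.2842.

share on y = 0.2842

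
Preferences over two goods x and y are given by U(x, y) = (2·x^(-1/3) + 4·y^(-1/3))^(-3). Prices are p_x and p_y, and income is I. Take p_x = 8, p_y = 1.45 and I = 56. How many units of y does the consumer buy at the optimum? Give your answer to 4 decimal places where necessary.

y* = 20.2066

MU_x ∝ 2·x^(-4/3), MU_y ∝ 4·y^(-4/3), so MRS = (1/2)·(y/x)^(4/3) = p_x/p_y.
Hence y/x = (2·p_x/p_y)^(1/(4/3)), i.e. raised to the 0.75 power.
With the ratio pinned down, the budget gives x* = I/(p_x + p_y·(y/x)) and y* = (y/x)·x*.
Numerically y/x = 6.054301, so x* = 56/(8 + 1.45·6.054301) = 3.3376 and y* = 6.054301·3.3376 = 20.2066.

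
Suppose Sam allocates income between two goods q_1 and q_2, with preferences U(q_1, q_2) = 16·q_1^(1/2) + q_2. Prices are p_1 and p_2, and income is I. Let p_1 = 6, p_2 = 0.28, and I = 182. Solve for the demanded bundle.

q_1* = 0.1394, q_2* = 647.0133

MU_q_1 = 8/√q_1, MU_q_2 = 1. Tangency: 8/√q_1 = p_1/p_2.
Solve: √q_1 = 8·p_2/p_1, so q_1*(p_1,p_2) = (8·p_2/p_1)², and q_2* = (I − p_1·q_1*)/p_2.
Plugging in: q_1* = (8·0.28/6)² = 0.1394, q_2* = 647.0133.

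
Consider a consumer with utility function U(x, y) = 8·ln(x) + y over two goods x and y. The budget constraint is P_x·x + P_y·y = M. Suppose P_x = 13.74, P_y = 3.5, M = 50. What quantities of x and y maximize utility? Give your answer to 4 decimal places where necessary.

x* = 2.0378, y* = 6.2857

So x*(P_x,P_y) = 8·P_y/P_x, independent of income; and y* = (M − 8·P_y)/P_y.
At the given prices: x* = 8·3.5/13.74 = 2.0378, and y* = 6.2857.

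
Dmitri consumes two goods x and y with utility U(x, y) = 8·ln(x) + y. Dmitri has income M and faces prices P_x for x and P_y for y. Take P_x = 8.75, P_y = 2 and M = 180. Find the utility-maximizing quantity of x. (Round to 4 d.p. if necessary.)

MU_x = 8/x, MU_y = 1. Tangency: 8/x = P_x/P_y.
So x*(P_x,P_y) = 8·P_y/P_x, independent of income; and y* = (M − 8·P_y)/P_y.
At the given prices: x* = 8·2/8.75 = 1.8286.

x* = 1.8286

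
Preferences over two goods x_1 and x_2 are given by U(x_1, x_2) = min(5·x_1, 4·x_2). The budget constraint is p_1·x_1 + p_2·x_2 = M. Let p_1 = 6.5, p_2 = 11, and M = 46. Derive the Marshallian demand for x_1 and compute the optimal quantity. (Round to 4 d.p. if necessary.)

x_1* = 2.2716

Leontief preferences: the optimum is at the kink where x_1/4 = x_2/5, i.e. x_2 = (5/4)·x_1.
Budget: p_1·x_1 + p_2·(5/4)·x_1 = M, so (4·p_1 + 5·p_2)·x_1 = 4·M.
Demand: x_1*(p_1,p_2,M) = 4·M/(4·p_1 + 5·p_2), x_2* = 5·M/(4·p_1 + 5·p_2).
Here 4·6.5 + 5·11 = 81, giving x_1* = 2.2716.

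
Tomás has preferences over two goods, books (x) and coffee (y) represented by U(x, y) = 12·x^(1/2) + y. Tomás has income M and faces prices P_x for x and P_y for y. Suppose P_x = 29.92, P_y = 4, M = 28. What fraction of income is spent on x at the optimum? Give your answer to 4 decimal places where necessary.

share on x = 0.6875

MU_x = 6/√x, MU_y = 1. Tangency: 6/√x = P_x/P_y.
Thus x* = (6·P_y/P_x)² — independent of M — with the rest of income spent on y.
Plugging in: x* = (6·4/29.92)² = 0.6434, y* = 2.1872.
Expenditure on x: 29.92·0.6434 = 19.2513; share = 0.6875.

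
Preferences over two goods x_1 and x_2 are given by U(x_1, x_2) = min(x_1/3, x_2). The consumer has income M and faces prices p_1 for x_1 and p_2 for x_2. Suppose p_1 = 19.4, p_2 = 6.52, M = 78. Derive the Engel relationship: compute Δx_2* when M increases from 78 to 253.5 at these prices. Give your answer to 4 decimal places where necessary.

With perfect complements, no substitution: consume in ratio x_1:x_2 = 3:1.
Budget: p_1·x_1 + p_2·(1/3)·x_1 = M, so (3·p_1 + p_2)·x_1 = 3·M.
Demand: x_1*(p_1,p_2,M) = 3·M/(3·p_1 + p_2), x_2* = M/(3·p_1 + p_2).
Here 3·19.4 + 6.52 = 64.72, giving x_2* = 1.2052.
At M' = 253.5: x_2* = 3.9169. Change: 3.9169 − 1.2052 = 2.7117.

Δx_2* = 2.7117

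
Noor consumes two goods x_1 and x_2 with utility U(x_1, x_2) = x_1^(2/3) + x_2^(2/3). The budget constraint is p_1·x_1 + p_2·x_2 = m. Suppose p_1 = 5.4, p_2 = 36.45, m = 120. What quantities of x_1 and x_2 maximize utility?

MRS = MU_x_1/MU_x_2 = (x_2/x_1)^(1/3). Set equal to p_1/p_2.
Solve for the ratio: x_2/x_1 = [p_1/p_2]^(3).
Substitute x_2 = (x_2/x_1)·x_1 into the budget: x_1* = m/(p_1 + p_2·(x_2/x_1)).
Numerically x_2/x_1 = 0.003252, so x_1* = 120/(5.4 + 36.45·0.003252) = 21.745 and x_2* = 0.003252·21.745 = 0.0707.

x_1* = 21.745, x_2* = 0.0707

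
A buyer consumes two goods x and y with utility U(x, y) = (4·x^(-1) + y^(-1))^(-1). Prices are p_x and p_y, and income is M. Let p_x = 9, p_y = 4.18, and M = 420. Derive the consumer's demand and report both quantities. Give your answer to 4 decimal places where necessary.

x* = 34.8064, y* = 25.5365

MRS = MU_x/MU_y = 4·(y/x)^(2). Set equal to p_x/p_y.
Hence y/x = ((1/4)·p_x/p_y)^(1/(2)), i.e. raised to the 0.5 power.
Substitute y = (y/x)·x into the budget: x* = M/(p_x + p_y·(y/x)).
Numerically y/x = 0.733674, so x* = 420/(9 + 4.18·0.733674) = 34.8064 and y* = 0.733674·34.8064 = 25.5365.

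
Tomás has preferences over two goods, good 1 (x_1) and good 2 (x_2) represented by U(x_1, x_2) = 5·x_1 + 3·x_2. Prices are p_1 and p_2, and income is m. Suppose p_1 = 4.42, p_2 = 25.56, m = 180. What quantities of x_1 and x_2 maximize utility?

x_1 gives more utility per dollar, so spend all income on x_1: x_1* = m/p_1, x_2* = 0.
Numerically: x_1* = 40.724, x_2* = 0.

x_1* = 40.724, x_2* = 0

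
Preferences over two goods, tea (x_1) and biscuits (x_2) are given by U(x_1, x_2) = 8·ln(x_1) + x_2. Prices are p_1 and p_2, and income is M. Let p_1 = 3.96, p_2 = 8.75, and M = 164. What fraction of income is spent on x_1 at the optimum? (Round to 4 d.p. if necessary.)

MU_x_1 = 8/x_1, MU_x_2 = 1. Tangency: 8/x_1 = p_1/p_2.
So x_1*(p_1,p_2) = 8·p_2/p_1, independent of income; and x_2* = (M − 8·p_2)/p_2.
At the given prices: x_1* = 8·8.75/3.96 = 17.6768, and x_2* = 10.7429.
Expenditure on x_1: 3.96·17.6768 = 70; share = 0.4268.

share on x_1 = 0.4268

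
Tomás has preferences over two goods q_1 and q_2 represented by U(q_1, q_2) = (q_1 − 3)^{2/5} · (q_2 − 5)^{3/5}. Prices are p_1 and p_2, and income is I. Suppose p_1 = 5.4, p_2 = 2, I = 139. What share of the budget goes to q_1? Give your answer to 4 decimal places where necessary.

share on q_1 = 0.4412

This is Cobb-Douglas in (q_1−3, q_2−5): tangency gives 0.4·p_2·(q_2−5) = 0.6·p_1·(q_1−3).
Substituting into the budget: q_1* = 3 + 0.4·(I − 3·p_1 − 5·p_2)/p_1, and q_2* = 5 + 0.6·(…)/p_2.
Discretionary income = 139 − 3·5.4 − 5·2 = 112.8; q_1* = 3 + 0.4·112.8/5.4 = 11.3556; q_2* = 5 + 0.6·112.8/2 = 38.84.
Expenditure on q_1: 5.4·11.3556 = 61.32; share = 0.4412.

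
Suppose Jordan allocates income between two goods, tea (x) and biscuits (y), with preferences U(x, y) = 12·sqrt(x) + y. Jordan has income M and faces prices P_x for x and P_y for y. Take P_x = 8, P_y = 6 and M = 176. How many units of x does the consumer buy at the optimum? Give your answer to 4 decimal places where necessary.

x* = 20.25

MU_x = 6/√x, MU_y = 1. Tangency: 6/√x = P_x/P_y.
Thus x* = (6·P_y/P_x)² — independent of M — with the rest of income spent on y.
Plugging in: x* = (6·6/8)² = 20.25.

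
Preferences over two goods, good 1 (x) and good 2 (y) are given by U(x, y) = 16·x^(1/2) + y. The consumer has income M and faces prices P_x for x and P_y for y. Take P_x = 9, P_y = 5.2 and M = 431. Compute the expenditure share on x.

share on x = 0.4461

Solve: √x = 8·P_y/P_x, so x*(P_x,P_y) = (8·P_y/P_x)², and y* = (M − P_x·x*)/P_y.
Plugging in: x* = (8·5.2/9)² = 21.3649, y* = 45.9068.
Expenditure on x: 9·21.3649 = 192.2844; share = 0.4461.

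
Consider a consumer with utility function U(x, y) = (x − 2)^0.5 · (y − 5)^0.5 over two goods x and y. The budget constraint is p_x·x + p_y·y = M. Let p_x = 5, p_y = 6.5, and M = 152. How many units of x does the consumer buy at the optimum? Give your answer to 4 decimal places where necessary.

Let x' = x−2, y' = y−5. MRS = y'/x' = p_x/p_y.
Substituting into the budget: x* = 2 + 0.5·(M − 2·p_x − 5·p_y)/p_x, and y* = 5 + 0.5·(…)/p_y.
Discretionary income = 152 − 2·5 − 5·6.5 = 109.5; x* = 2 + 0.5·109.5/5 = 12.95.

x* = 12.95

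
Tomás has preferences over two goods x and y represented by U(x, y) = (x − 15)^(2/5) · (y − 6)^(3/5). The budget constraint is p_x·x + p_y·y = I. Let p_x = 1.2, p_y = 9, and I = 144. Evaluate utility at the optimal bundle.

Substituting into the budget: x* = 15 + 0.4·(I − 15·p_x − 6·p_y)/p_x, and y* = 6 + 0.6·(…)/p_y.
Discretionary income = 144 − 15·1.2 − 6·9 = 72; x* = 15 + 0.4·72/1.2 = 39; y* = 6 + 0.6·72/9 = 10.8.
Utility at the optimum: U(39, 10.8) = 9.1375.

V = 9.1375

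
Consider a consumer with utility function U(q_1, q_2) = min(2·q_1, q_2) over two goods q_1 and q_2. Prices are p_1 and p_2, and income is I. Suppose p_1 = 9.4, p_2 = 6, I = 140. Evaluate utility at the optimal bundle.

V = 13.0841

Here 9.4 + 2·6 = 21.4, giving q_1* = 6.5421 and q_2* = 13.0841.
Utility at the optimum: U(6.5421, 13.0841) = 13.0841.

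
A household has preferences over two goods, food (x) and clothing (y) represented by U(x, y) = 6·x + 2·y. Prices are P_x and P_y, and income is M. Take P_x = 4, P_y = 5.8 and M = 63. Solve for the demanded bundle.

x* = 15.75, y* = 0

Linear utility — the consumer picks whichever good has higher MU/price: 6/4 = 1.5 vs 2/5.8 = 0.3448.
x gives more utility per dollar, so spend all income on x: x* = M/P_x, y* = 0.
Numerically: x* = 15.75, y* = 0.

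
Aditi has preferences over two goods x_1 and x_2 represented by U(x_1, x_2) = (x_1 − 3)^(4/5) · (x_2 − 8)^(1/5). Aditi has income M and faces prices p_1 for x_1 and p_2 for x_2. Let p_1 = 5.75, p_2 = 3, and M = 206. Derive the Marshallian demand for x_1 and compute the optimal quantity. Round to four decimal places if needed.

After buying the subsistence bundle (3, 8), a share 0.8 of the remaining income goes to x_1: x_1* = 3 + 0.8·(M − 3p_1 − 8p_2)/p_1.
Discretionary income = 206 − 3·5.75 − 8·3 = 164.75; x_1* = 3 + 0.8·164.75/5.75 = 25.9217.

x_1* = 25.9217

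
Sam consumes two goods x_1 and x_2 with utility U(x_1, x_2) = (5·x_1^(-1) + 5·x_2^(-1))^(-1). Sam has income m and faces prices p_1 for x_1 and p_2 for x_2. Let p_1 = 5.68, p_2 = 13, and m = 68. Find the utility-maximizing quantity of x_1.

MRS = MU_x_1/MU_x_2 = (x_2/x_1)^(2). Set equal to p_1/p_2.
Solve for the ratio: x_2/x_1 = [p_1/p_2]^(0.5).
Substitute x_2 = (x_2/x_1)·x_1 into the budget: x_1* = m/(p_1 + p_2·(x_2/x_1)).
Numerically x_2/x_1 = 0.661002, so x_1* = 68/(5.68 + 13·0.661002) = 4.7642.

x_1* = 4.7642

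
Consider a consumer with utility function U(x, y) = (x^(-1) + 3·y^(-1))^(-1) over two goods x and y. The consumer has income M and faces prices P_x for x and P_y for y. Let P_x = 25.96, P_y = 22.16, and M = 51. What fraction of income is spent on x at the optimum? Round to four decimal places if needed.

share on x = 0.3846

MRS = MU_x/MU_y = (1/3)·(y/x)^(2). Set equal to P_x/P_y.
Hence y/x = (3·P_x/P_y)^(1/(2)), i.e. raised to the 0.5 power.
With the ratio pinned down, the budget gives x* = M/(P_x + P_y·(y/x)) and y* = (y/x)·x*.
Numerically y/x = 1.874684, so x* = 51/(25.96 + 22.16·1.874684) = 0.7555 and y* = 1.874684·0.7555 = 1.4164.
Expenditure on x: 25.96·0.7555 = 19.6134; share = 0.3846.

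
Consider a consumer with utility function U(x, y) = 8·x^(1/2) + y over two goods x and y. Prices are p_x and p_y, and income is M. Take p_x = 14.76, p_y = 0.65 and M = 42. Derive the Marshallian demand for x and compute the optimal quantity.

MU_x = 4/√x, MU_y = 1. Tangency: 4/√x = p_x/p_y.
Solve: √x = 4·p_y/p_x, so x*(p_x,p_y) = (4·p_y/p_x)², and y* = (M − p_x·x*)/p_y.
Plugging in: x* = (4·0.65/14.76)² = 0.031.

x* = 0.031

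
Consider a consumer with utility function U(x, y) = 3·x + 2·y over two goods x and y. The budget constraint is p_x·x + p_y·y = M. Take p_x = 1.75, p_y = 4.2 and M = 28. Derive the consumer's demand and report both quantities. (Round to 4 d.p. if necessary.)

x* = 16, y* = 0

Perfect substitutes: compare marginal utility per dollar. 3/p_x vs 2/p_y → 1.7143 vs 0.4762.
x gives more utility per dollar, so spend all income on x: x* = M/p_x, y* = 0.
Numerically: x* = 16, y* = 0.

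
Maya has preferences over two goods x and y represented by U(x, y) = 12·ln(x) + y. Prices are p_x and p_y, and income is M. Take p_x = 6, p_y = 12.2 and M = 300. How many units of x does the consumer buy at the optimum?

x* = 24.4

Set MRS = p_x/p_y: (12/x)/1 = p_x/p_y.
So x*(p_x,p_y) = 12·p_y/p_x, independent of income; and y* = (M − 12·p_y)/p_y.
At the given prices: x* = 12·12.2/6 = 24.4.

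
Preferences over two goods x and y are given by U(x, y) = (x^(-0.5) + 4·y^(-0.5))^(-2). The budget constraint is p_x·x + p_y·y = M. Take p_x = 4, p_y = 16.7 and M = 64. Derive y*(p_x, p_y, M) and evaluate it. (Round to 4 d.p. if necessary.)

MU_x ∝ x^(-1.5), MU_y ∝ 4·y^(-1.5), so MRS = (1/4)·(y/x)^(1.5) = p_x/p_y.
Hence y/x = (4·p_x/p_y)^(1/(1.5)), i.e. raised to the 2/3 power.
Substitute y = (y/x)·x into the budget: x* = M/(p_x + p_y·(y/x)).
Numerically y/x = 0.971857, so x* = 64/(4 + 16.7·0.971857) = 3.1636 and y* = 0.971857·3.1636 = 3.0746.

y* = 3.0746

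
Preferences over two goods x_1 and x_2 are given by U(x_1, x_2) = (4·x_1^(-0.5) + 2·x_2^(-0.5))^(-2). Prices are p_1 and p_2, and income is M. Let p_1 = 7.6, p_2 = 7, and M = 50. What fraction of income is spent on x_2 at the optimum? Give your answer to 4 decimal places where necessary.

share on x_2 = 0.38

Numerically x_2/x_1 = 0.665463, so x_1* = 50/(7.6 + 7·0.665463) = 4.0789 and x_2* = 0.665463·4.0789 = 2.7143.
Expenditure on x_2: 7·2.7143 = 19.0004; share = 0.38.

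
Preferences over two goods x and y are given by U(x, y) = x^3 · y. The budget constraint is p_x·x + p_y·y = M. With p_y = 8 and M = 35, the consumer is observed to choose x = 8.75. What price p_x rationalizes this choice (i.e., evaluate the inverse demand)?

MU_x/MU_y = (3·y)/(x); tangency sets this equal to p_x/p_y.
So 3·p_y·y = p_x·x; combined with the budget, a share 0.75 of income goes to x.
Demand: x*(p_x,p_y,M) = 0.75·M/p_x and y* = 0.25·M/p_y.
Set x* = 8.75 in the demand function and solve for p_x: p_x = 3.

p_x = 3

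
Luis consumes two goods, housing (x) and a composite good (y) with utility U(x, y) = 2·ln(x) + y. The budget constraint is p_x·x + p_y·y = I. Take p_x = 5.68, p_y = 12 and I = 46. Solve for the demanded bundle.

Set MRS = p_x/p_y: (2/x)/1 = p_x/p_y.
So x*(p_x,p_y) = 2·p_y/p_x, independent of income; and y* = (I − 2·p_y)/p_y.
At the given prices: x* = 2·12/5.68 = 4.2254, and y* = 1.8333.

x* = 4.2254, y* = 1.8333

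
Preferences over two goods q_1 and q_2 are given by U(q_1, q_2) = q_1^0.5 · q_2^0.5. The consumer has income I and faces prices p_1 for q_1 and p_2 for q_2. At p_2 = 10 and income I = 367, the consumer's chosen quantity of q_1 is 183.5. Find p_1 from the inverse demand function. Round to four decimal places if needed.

Tangency: MRS = q_2/q_1 = p_1/p_2.
So 0.5·p_2·q_2 = 0.5·p_1·q_1; combined with the budget, a share 0.5 of income goes to q_1.
Demand: q_1*(p_1,p_2,I) = 0.5·I/p_1 and q_2* = 0.5·I/p_2.
Set q_1* = 183.5 in the demand function and solve for p_1: p_1 = 1.

p_1 = 1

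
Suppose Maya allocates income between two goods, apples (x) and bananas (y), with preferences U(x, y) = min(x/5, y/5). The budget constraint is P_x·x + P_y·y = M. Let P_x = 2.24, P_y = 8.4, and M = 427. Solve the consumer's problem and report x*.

With perfect complements, no substitution: consume in ratio x:y = 5:5.
Budget: P_x·x + P_y·x = M, so (5·P_x + 5·P_y)·x = 5·M.
Demand: x*(P_x,P_y,M) = 5·M/(5·P_x + 5·P_y), y* = 5·M/(5·P_x + 5·P_y).
Here 5·2.24 + 5·8.4 = 53.2, giving x* = 40.1316.

x* = 40.1316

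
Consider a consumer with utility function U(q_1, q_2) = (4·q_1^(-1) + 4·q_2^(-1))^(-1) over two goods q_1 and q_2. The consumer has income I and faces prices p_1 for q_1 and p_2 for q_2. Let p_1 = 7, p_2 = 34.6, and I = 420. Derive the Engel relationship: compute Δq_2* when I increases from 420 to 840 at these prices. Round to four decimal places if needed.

MRS = MU_q_1/MU_q_2 = (q_2/q_1)^(2). Set equal to p_1/p_2.
Hence q_2/q_1 = (p_1/p_2)^(1/(2)), i.e. raised to the 0.5 power.
Substitute q_2 = (q_2/q_1)·q_1 into the budget: q_1* = I/(p_1 + p_2·(q_2/q_1)).
Numerically q_2/q_1 = 0.449791, so q_1* = 420/(7 + 34.6·0.449791) = 18.6147 and q_2* = 0.449791·18.6147 = 8.3727.
At I' = 840: q_2* = 16.7455. Change: 16.7455 − 8.3727 = 8.3727.

Δq_2* = 8.3727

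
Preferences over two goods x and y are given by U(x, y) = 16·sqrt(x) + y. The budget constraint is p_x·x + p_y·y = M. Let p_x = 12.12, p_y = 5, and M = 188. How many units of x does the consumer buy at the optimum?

x* = 10.8922

MU_x = 8/√x, MU_y = 1. Tangency: 8/√x = p_x/p_y.
Thus x* = (8·p_y/p_x)² — independent of M — with the rest of income spent on y.
Plugging in: x* = (8·5/12.12)² = 10.8922.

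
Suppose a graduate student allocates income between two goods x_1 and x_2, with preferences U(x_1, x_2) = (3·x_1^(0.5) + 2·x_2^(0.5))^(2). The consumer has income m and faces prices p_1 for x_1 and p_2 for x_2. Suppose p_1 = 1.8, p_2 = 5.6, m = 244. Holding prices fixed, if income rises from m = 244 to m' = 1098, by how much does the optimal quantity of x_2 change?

From the CES first-order condition, (3/2)·(x_2/x_1)^(0.5) = p_1/p_2.
Hence x_2/x_1 = ((2/3)·p_1/p_2)^(1/(0.5)), i.e. raised to the 2 power.
With the ratio pinned down, the budget gives x_1* = m/(p_1 + p_2·(x_2/x_1)) and x_2* = (x_2/x_1)·x_1*.
Numerically x_2/x_1 = 0.045918, so x_1* = 244/(1.8 + 5.6·0.045918) = 118.6111 and x_2* = 0.045918·118.6111 = 5.4464.
At m' = 1098: x_2* = 24.5089. Change: 24.5089 − 5.4464 = 19.0625.

Δx_2* = 19.0625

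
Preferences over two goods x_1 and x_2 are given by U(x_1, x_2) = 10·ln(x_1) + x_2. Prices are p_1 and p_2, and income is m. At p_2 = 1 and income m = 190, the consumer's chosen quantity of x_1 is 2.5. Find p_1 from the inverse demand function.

Set MRS = p_1/p_2: (10/x_1)/1 = p_1/p_2.
So x_1*(p_1,p_2) = 10·p_2/p_1, independent of income; and x_2* = (m − 10·p_2)/p_2.
Set x_1* = 2.5 in the demand function and solve for p_1: p_1 = 4.

p_1 = 4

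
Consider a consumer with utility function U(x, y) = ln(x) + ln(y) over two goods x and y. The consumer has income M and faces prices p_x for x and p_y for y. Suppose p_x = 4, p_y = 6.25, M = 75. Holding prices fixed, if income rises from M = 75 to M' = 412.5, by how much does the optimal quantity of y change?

MU_x/MU_y = (y)/(x); tangency sets this equal to p_x/p_y.
Rearranging, p_y·y = p_x·x. Substituting into the budget gives p_x·x·(1 + 1) = M.
Demand: x*(p_x,p_y,M) = 0.5·M/p_x and y* = 0.5·M/p_y.
At p_x=4, p_y=6.25, M=75: y* = 0.5·75/6.25 = 6.
At M' = 412.5: y* = 33. Change: 33 − 6 = 27.

Δy* = 27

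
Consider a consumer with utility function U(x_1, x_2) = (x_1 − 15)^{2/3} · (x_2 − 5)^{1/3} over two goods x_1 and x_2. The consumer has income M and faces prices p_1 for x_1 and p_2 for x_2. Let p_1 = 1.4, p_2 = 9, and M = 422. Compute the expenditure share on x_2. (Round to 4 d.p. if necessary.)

share on x_2 = 0.3878

Let x_1' = x_1−15, x_2' = x_2−5. MRS = 2·x_2'/x_1' = p_1/p_2.
Substituting into the budget: x_1* = 15 + 2/3·(M − 15·p_1 − 5·p_2)/p_1, and x_2* = 5 + 1/3·(…)/p_2.
Discretionary income = 422 − 15·1.4 − 5·9 = 356; x_1* = 15 + 2/3·356/1.4 = 184.5238; x_2* = 5 + 1/3·356/9 = 18.1852.
Expenditure on x_2: 9·18.1852 = 163.6667; share = 0.3878.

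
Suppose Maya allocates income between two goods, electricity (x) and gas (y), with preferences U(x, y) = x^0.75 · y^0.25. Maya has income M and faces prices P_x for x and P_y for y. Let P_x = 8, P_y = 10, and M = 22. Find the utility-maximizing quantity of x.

x* = 2.0625

Tangency: MRS = 3·y/x = P_x/P_y.
Rearranging, P_y·y = (1/3)·P_x·x. Substituting into the budget gives P_x·x·(1 + (1/3)) = M.
Demand: x*(P_x,P_y,M) = 0.75·M/P_x and y* = 0.25·M/P_y.
At P_x=8, P_y=10, M=22: x* = 0.75·22/8 = 2.0625.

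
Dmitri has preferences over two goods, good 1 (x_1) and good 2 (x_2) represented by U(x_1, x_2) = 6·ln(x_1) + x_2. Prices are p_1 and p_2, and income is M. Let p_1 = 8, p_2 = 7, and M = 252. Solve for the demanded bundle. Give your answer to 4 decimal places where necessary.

At the given prices: x_1* = 6·7/8 = 5.25, and x_2* = 30.

x_1* = 5.25, x_2* = 30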